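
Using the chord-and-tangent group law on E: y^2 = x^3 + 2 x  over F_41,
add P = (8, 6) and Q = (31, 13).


P != Q, so use the chord formula.
s = (y2 - y1) / (x2 - x1) = (7) / (23) mod 41 = 11
x3 = s^2 - x1 - x2 mod 41 = 11^2 - 8 - 31 = 0
y3 = s (x1 - x3) - y1 mod 41 = 11 * (8 - 0) - 6 = 0

P + Q = (0, 0)


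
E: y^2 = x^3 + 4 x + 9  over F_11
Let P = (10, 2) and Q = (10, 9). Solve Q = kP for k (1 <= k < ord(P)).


Enumerate multiples of P until we hit Q = (10, 9):
  1P = (10, 2)
  2P = (3, 2)
  3P = (9, 9)
  4P = (8, 6)
  5P = (8, 5)
  6P = (9, 2)
  7P = (3, 9)
  8P = (10, 9)
Match found at i = 8.

k = 8


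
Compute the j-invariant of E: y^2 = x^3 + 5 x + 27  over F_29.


Delta = -16(4 a^3 + 27 b^2) mod 29 = 16
-1728 * (4 a)^3 = -1728 * (4*5)^3 mod 29 = 10
j = 10 * 16^(-1) mod 29 = 26

j = 26 (mod 29)


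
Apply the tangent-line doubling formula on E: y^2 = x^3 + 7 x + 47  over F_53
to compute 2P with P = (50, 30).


Doubling: s = (3 x1^2 + a) / (2 y1)
s = (3*50^2 + 7) / (2*30) mod 53 = 20
x3 = s^2 - 2 x1 mod 53 = 20^2 - 2*50 = 35
y3 = s (x1 - x3) - y1 mod 53 = 20 * (50 - 35) - 30 = 5

2P = (35, 5)


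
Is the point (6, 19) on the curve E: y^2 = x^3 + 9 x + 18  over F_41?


Check whether y^2 = x^3 + 9 x + 18 (mod 41) for (x, y) = (6, 19).
LHS: y^2 = 19^2 mod 41 = 33
RHS: x^3 + 9 x + 18 = 6^3 + 9*6 + 18 mod 41 = 1
LHS != RHS

No, not on the curve


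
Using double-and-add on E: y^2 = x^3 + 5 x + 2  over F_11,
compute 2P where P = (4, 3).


k = 2 = 10_2 (binary, LSB first: 01)
Double-and-add from P = (4, 3):
  bit 0 = 0: acc unchanged = O
  bit 1 = 1: acc = O + (8, 2) = (8, 2)

2P = (8, 2)


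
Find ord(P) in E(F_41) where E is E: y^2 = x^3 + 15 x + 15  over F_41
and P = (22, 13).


Compute successive multiples of P until we hit O:
  1P = (22, 13)
  2P = (40, 9)
  3P = (16, 13)
  4P = (3, 28)
  5P = (34, 31)
  6P = (18, 34)
  7P = (26, 8)
  8P = (33, 11)
  ... (continuing to 47P)
  47P = O

ord(P) = 47


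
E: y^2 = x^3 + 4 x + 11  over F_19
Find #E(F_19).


For each x in F_19, count y with y^2 = x^3 + 4 x + 11 mod 19:
  x = 0: RHS = 11, y in [7, 12]  -> 2 point(s)
  x = 1: RHS = 16, y in [4, 15]  -> 2 point(s)
  x = 5: RHS = 4, y in [2, 17]  -> 2 point(s)
  x = 6: RHS = 4, y in [2, 17]  -> 2 point(s)
  x = 8: RHS = 4, y in [2, 17]  -> 2 point(s)
  x = 9: RHS = 16, y in [4, 15]  -> 2 point(s)
  x = 10: RHS = 6, y in [5, 14]  -> 2 point(s)
  x = 12: RHS = 1, y in [1, 18]  -> 2 point(s)
  x = 15: RHS = 7, y in [8, 11]  -> 2 point(s)
  x = 18: RHS = 6, y in [5, 14]  -> 2 point(s)
Affine points: 20. Add the point at infinity: total = 21.

#E(F_19) = 21


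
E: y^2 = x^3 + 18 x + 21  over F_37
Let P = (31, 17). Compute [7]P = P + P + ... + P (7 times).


k = 7 = 111_2 (binary, LSB first: 111)
Double-and-add from P = (31, 17):
  bit 0 = 1: acc = O + (31, 17) = (31, 17)
  bit 1 = 1: acc = (31, 17) + (0, 13) = (27, 5)
  bit 2 = 1: acc = (27, 5) + (25, 1) = (26, 34)

7P = (26, 34)


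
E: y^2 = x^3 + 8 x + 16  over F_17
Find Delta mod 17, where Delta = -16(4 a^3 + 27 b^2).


4 a^3 + 27 b^2 = 4*8^3 + 27*16^2 = 2048 + 6912 = 8960
Delta = -16 * (8960) = -143360
Delta mod 17 = 1

Delta = 1 (mod 17)


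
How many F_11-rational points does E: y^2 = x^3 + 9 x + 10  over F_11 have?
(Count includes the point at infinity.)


For each x in F_11, count y with y^2 = x^3 + 9 x + 10 mod 11:
  x = 1: RHS = 9, y in [3, 8]  -> 2 point(s)
  x = 2: RHS = 3, y in [5, 6]  -> 2 point(s)
  x = 3: RHS = 9, y in [3, 8]  -> 2 point(s)
  x = 4: RHS = 0, y in [0]  -> 1 point(s)
  x = 5: RHS = 4, y in [2, 9]  -> 2 point(s)
  x = 6: RHS = 5, y in [4, 7]  -> 2 point(s)
  x = 7: RHS = 9, y in [3, 8]  -> 2 point(s)
  x = 8: RHS = 0, y in [0]  -> 1 point(s)
  x = 10: RHS = 0, y in [0]  -> 1 point(s)
Affine points: 15. Add the point at infinity: total = 16.

#E(F_11) = 16


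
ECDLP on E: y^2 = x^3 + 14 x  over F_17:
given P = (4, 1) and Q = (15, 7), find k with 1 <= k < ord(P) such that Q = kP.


Enumerate multiples of P until we hit Q = (15, 7):
  1P = (4, 1)
  2P = (1, 7)
  3P = (16, 6)
  4P = (15, 10)
  5P = (13, 4)
  6P = (2, 11)
  7P = (2, 6)
  8P = (13, 13)
  9P = (15, 7)
Match found at i = 9.

k = 9


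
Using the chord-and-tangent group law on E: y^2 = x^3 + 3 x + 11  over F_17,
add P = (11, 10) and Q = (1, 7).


P != Q, so use the chord formula.
s = (y2 - y1) / (x2 - x1) = (14) / (7) mod 17 = 2
x3 = s^2 - x1 - x2 mod 17 = 2^2 - 11 - 1 = 9
y3 = s (x1 - x3) - y1 mod 17 = 2 * (11 - 9) - 10 = 11

P + Q = (9, 11)


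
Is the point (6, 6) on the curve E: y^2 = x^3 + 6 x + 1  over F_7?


Check whether y^2 = x^3 + 6 x + 1 (mod 7) for (x, y) = (6, 6).
LHS: y^2 = 6^2 mod 7 = 1
RHS: x^3 + 6 x + 1 = 6^3 + 6*6 + 1 mod 7 = 1
LHS = RHS

Yes, on the curve


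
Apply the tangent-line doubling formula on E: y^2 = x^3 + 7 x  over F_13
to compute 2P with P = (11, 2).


Doubling: s = (3 x1^2 + a) / (2 y1)
s = (3*11^2 + 7) / (2*2) mod 13 = 8
x3 = s^2 - 2 x1 mod 13 = 8^2 - 2*11 = 3
y3 = s (x1 - x3) - y1 mod 13 = 8 * (11 - 3) - 2 = 10

2P = (3, 10)


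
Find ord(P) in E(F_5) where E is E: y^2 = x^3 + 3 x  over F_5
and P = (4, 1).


Compute successive multiples of P until we hit O:
  1P = (4, 1)
  2P = (1, 3)
  3P = (1, 2)
  4P = (4, 4)
  5P = O

ord(P) = 5


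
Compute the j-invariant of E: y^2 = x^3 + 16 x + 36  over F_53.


Delta = -16(4 a^3 + 27 b^2) mod 53 = 14
-1728 * (4 a)^3 = -1728 * (4*16)^3 mod 53 = 20
j = 20 * 14^(-1) mod 53 = 9

j = 9 (mod 53)


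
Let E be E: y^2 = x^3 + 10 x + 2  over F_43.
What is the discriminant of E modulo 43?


4 a^3 + 27 b^2 = 4*10^3 + 27*2^2 = 4000 + 108 = 4108
Delta = -16 * (4108) = -65728
Delta mod 43 = 19

Delta = 19 (mod 43)


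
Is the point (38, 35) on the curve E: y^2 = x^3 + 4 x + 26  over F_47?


Check whether y^2 = x^3 + 4 x + 26 (mod 47) for (x, y) = (38, 35).
LHS: y^2 = 35^2 mod 47 = 3
RHS: x^3 + 4 x + 26 = 38^3 + 4*38 + 26 mod 47 = 13
LHS != RHS

No, not on the curve


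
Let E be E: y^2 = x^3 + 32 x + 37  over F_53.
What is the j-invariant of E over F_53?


Delta = -16(4 a^3 + 27 b^2) mod 53 = 24
-1728 * (4 a)^3 = -1728 * (4*32)^3 mod 53 = 1
j = 1 * 24^(-1) mod 53 = 42

j = 42 (mod 53)


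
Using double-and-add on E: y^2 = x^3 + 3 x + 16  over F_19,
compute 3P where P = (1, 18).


k = 3 = 11_2 (binary, LSB first: 11)
Double-and-add from P = (1, 18):
  bit 0 = 1: acc = O + (1, 18) = (1, 18)
  bit 1 = 1: acc = (1, 18) + (7, 0) = (1, 1)

3P = (1, 1)


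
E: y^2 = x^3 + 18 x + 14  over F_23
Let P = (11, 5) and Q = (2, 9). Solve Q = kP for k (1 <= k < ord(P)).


Enumerate multiples of P until we hit Q = (2, 9):
  1P = (11, 5)
  2P = (2, 9)
Match found at i = 2.

k = 2


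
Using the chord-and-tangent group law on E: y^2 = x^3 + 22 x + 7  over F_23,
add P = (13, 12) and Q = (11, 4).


P != Q, so use the chord formula.
s = (y2 - y1) / (x2 - x1) = (15) / (21) mod 23 = 4
x3 = s^2 - x1 - x2 mod 23 = 4^2 - 13 - 11 = 15
y3 = s (x1 - x3) - y1 mod 23 = 4 * (13 - 15) - 12 = 3

P + Q = (15, 3)


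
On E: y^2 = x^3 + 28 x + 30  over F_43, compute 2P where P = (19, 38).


Doubling: s = (3 x1^2 + a) / (2 y1)
s = (3*19^2 + 28) / (2*38) mod 43 = 5
x3 = s^2 - 2 x1 mod 43 = 5^2 - 2*19 = 30
y3 = s (x1 - x3) - y1 mod 43 = 5 * (19 - 30) - 38 = 36

2P = (30, 36)


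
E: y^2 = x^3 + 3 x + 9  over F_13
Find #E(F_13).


For each x in F_13, count y with y^2 = x^3 + 3 x + 9 mod 13:
  x = 0: RHS = 9, y in [3, 10]  -> 2 point(s)
  x = 1: RHS = 0, y in [0]  -> 1 point(s)
  x = 2: RHS = 10, y in [6, 7]  -> 2 point(s)
  x = 6: RHS = 9, y in [3, 10]  -> 2 point(s)
  x = 7: RHS = 9, y in [3, 10]  -> 2 point(s)
  x = 8: RHS = 12, y in [5, 8]  -> 2 point(s)
  x = 10: RHS = 12, y in [5, 8]  -> 2 point(s)
Affine points: 13. Add the point at infinity: total = 14.

#E(F_13) = 14


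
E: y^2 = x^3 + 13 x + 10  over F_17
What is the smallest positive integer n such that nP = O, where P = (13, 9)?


Compute successive multiples of P until we hit O:
  1P = (13, 9)
  2P = (6, 10)
  3P = (6, 7)
  4P = (13, 8)
  5P = O

ord(P) = 5


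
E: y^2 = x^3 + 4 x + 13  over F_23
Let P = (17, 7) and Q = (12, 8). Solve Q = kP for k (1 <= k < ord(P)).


Enumerate multiples of P until we hit Q = (12, 8):
  1P = (17, 7)
  2P = (7, 4)
  3P = (3, 11)
  4P = (12, 8)
Match found at i = 4.

k = 4


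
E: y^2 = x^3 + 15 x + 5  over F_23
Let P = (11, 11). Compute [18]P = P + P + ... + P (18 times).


k = 18 = 10010_2 (binary, LSB first: 01001)
Double-and-add from P = (11, 11):
  bit 0 = 0: acc unchanged = O
  bit 1 = 1: acc = O + (9, 15) = (9, 15)
  bit 2 = 0: acc unchanged = (9, 15)
  bit 3 = 0: acc unchanged = (9, 15)
  bit 4 = 1: acc = (9, 15) + (3, 10) = (20, 18)

18P = (20, 18)


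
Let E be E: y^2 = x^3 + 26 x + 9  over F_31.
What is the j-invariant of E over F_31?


Delta = -16(4 a^3 + 27 b^2) mod 31 = 9
-1728 * (4 a)^3 = -1728 * (4*26)^3 mod 31 = 15
j = 15 * 9^(-1) mod 31 = 12

j = 12 (mod 31)


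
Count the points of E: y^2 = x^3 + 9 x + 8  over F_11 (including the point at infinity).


For each x in F_11, count y with y^2 = x^3 + 9 x + 8 mod 11:
  x = 2: RHS = 1, y in [1, 10]  -> 2 point(s)
  x = 4: RHS = 9, y in [3, 8]  -> 2 point(s)
  x = 6: RHS = 3, y in [5, 6]  -> 2 point(s)
  x = 8: RHS = 9, y in [3, 8]  -> 2 point(s)
  x = 9: RHS = 4, y in [2, 9]  -> 2 point(s)
  x = 10: RHS = 9, y in [3, 8]  -> 2 point(s)
Affine points: 12. Add the point at infinity: total = 13.

#E(F_11) = 13


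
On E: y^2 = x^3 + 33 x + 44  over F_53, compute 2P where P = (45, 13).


Doubling: s = (3 x1^2 + a) / (2 y1)
s = (3*45^2 + 33) / (2*13) mod 53 = 27
x3 = s^2 - 2 x1 mod 53 = 27^2 - 2*45 = 3
y3 = s (x1 - x3) - y1 mod 53 = 27 * (45 - 3) - 13 = 8

2P = (3, 8)


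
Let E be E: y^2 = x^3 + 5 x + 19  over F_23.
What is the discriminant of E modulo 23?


4 a^3 + 27 b^2 = 4*5^3 + 27*19^2 = 500 + 9747 = 10247
Delta = -16 * (10247) = -163952
Delta mod 23 = 15

Delta = 15 (mod 23)


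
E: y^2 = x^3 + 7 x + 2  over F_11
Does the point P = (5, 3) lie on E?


Check whether y^2 = x^3 + 7 x + 2 (mod 11) for (x, y) = (5, 3).
LHS: y^2 = 3^2 mod 11 = 9
RHS: x^3 + 7 x + 2 = 5^3 + 7*5 + 2 mod 11 = 8
LHS != RHS

No, not on the curve


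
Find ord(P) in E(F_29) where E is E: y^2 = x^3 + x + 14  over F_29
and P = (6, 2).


Compute successive multiples of P until we hit O:
  1P = (6, 2)
  2P = (11, 14)
  3P = (5, 12)
  4P = (2, 16)
  5P = (26, 10)
  6P = (25, 2)
  7P = (27, 27)
  8P = (18, 21)
  ... (continuing to 34P)
  34P = O

ord(P) = 34


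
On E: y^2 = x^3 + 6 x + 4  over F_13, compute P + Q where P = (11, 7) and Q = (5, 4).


P != Q, so use the chord formula.
s = (y2 - y1) / (x2 - x1) = (10) / (7) mod 13 = 7
x3 = s^2 - x1 - x2 mod 13 = 7^2 - 11 - 5 = 7
y3 = s (x1 - x3) - y1 mod 13 = 7 * (11 - 7) - 7 = 8

P + Q = (7, 8)


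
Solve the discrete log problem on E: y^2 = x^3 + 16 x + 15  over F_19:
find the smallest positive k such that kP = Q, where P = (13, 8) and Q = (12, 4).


Enumerate multiples of P until we hit Q = (12, 4):
  1P = (13, 8)
  2P = (2, 6)
  3P = (10, 15)
  4P = (12, 15)
  5P = (5, 12)
  6P = (6, 17)
  7P = (16, 4)
  8P = (15, 1)
  9P = (8, 3)
  10P = (18, 6)
  11P = (14, 0)
  12P = (18, 13)
  13P = (8, 16)
  14P = (15, 18)
  15P = (16, 15)
  16P = (6, 2)
  17P = (5, 7)
  18P = (12, 4)
Match found at i = 18.

k = 18


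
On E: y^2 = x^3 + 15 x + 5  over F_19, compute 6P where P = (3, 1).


k = 6 = 110_2 (binary, LSB first: 011)
Double-and-add from P = (3, 1):
  bit 0 = 0: acc unchanged = O
  bit 1 = 1: acc = O + (17, 9) = (17, 9)
  bit 2 = 1: acc = (17, 9) + (11, 0) = (17, 10)

6P = (17, 10)


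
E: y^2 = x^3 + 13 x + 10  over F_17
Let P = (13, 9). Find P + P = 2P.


Doubling: s = (3 x1^2 + a) / (2 y1)
s = (3*13^2 + 13) / (2*9) mod 17 = 10
x3 = s^2 - 2 x1 mod 17 = 10^2 - 2*13 = 6
y3 = s (x1 - x3) - y1 mod 17 = 10 * (13 - 6) - 9 = 10

2P = (6, 10)


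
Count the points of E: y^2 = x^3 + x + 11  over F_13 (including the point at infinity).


For each x in F_13, count y with y^2 = x^3 + 1 x + 11 mod 13:
  x = 1: RHS = 0, y in [0]  -> 1 point(s)
  x = 4: RHS = 1, y in [1, 12]  -> 2 point(s)
  x = 6: RHS = 12, y in [5, 8]  -> 2 point(s)
  x = 7: RHS = 10, y in [6, 7]  -> 2 point(s)
  x = 11: RHS = 1, y in [1, 12]  -> 2 point(s)
  x = 12: RHS = 9, y in [3, 10]  -> 2 point(s)
Affine points: 11. Add the point at infinity: total = 12.

#E(F_13) = 12


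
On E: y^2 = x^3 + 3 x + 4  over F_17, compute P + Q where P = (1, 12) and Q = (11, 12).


P != Q, so use the chord formula.
s = (y2 - y1) / (x2 - x1) = (0) / (10) mod 17 = 0
x3 = s^2 - x1 - x2 mod 17 = 0^2 - 1 - 11 = 5
y3 = s (x1 - x3) - y1 mod 17 = 0 * (1 - 5) - 12 = 5

P + Q = (5, 5)


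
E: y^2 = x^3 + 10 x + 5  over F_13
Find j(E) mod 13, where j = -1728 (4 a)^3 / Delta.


Delta = -16(4 a^3 + 27 b^2) mod 13 = 2
-1728 * (4 a)^3 = -1728 * (4*10)^3 mod 13 = 1
j = 1 * 2^(-1) mod 13 = 7

j = 7 (mod 13)


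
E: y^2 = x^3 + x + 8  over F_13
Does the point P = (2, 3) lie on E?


Check whether y^2 = x^3 + 1 x + 8 (mod 13) for (x, y) = (2, 3).
LHS: y^2 = 3^2 mod 13 = 9
RHS: x^3 + 1 x + 8 = 2^3 + 1*2 + 8 mod 13 = 5
LHS != RHS

No, not on the curve


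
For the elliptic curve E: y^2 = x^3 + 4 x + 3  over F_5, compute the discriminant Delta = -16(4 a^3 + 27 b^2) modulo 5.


4 a^3 + 27 b^2 = 4*4^3 + 27*3^2 = 256 + 243 = 499
Delta = -16 * (499) = -7984
Delta mod 5 = 1

Delta = 1 (mod 5)


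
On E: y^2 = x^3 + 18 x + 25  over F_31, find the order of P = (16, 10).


Compute successive multiples of P until we hit O:
  1P = (16, 10)
  2P = (0, 5)
  3P = (22, 23)
  4P = (2, 10)
  5P = (13, 21)
  6P = (12, 27)
  7P = (23, 12)
  8P = (6, 15)
  ... (continuing to 23P)
  23P = O

ord(P) = 23


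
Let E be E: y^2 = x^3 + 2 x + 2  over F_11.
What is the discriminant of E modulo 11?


4 a^3 + 27 b^2 = 4*2^3 + 27*2^2 = 32 + 108 = 140
Delta = -16 * (140) = -2240
Delta mod 11 = 4

Delta = 4 (mod 11)


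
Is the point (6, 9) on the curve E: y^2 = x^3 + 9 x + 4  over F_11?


Check whether y^2 = x^3 + 9 x + 4 (mod 11) for (x, y) = (6, 9).
LHS: y^2 = 9^2 mod 11 = 4
RHS: x^3 + 9 x + 4 = 6^3 + 9*6 + 4 mod 11 = 10
LHS != RHS

No, not on the curve


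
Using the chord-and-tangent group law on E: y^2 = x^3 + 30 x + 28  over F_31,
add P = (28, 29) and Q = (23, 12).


P != Q, so use the chord formula.
s = (y2 - y1) / (x2 - x1) = (14) / (26) mod 31 = 22
x3 = s^2 - x1 - x2 mod 31 = 22^2 - 28 - 23 = 30
y3 = s (x1 - x3) - y1 mod 31 = 22 * (28 - 30) - 29 = 20

P + Q = (30, 20)


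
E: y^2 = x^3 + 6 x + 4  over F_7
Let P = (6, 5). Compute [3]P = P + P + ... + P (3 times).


k = 3 = 11_2 (binary, LSB first: 11)
Double-and-add from P = (6, 5):
  bit 0 = 1: acc = O + (6, 5) = (6, 5)
  bit 1 = 1: acc = (6, 5) + (4, 1) = (1, 5)

3P = (1, 5)


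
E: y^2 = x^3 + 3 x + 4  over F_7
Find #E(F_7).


For each x in F_7, count y with y^2 = x^3 + 3 x + 4 mod 7:
  x = 0: RHS = 4, y in [2, 5]  -> 2 point(s)
  x = 1: RHS = 1, y in [1, 6]  -> 2 point(s)
  x = 2: RHS = 4, y in [2, 5]  -> 2 point(s)
  x = 5: RHS = 4, y in [2, 5]  -> 2 point(s)
  x = 6: RHS = 0, y in [0]  -> 1 point(s)
Affine points: 9. Add the point at infinity: total = 10.

#E(F_7) = 10


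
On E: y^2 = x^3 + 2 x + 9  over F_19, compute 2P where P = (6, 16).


Doubling: s = (3 x1^2 + a) / (2 y1)
s = (3*6^2 + 2) / (2*16) mod 19 = 7
x3 = s^2 - 2 x1 mod 19 = 7^2 - 2*6 = 18
y3 = s (x1 - x3) - y1 mod 19 = 7 * (6 - 18) - 16 = 14

2P = (18, 14)


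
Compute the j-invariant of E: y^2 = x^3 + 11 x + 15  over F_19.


Delta = -16(4 a^3 + 27 b^2) mod 19 = 16
-1728 * (4 a)^3 = -1728 * (4*11)^3 mod 19 = 7
j = 7 * 16^(-1) mod 19 = 4

j = 4 (mod 19)


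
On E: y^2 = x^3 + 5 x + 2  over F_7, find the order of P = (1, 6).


Compute successive multiples of P until we hit O:
  1P = (1, 6)
  2P = (0, 4)
  3P = (3, 4)
  4P = (4, 4)
  5P = (4, 3)
  6P = (3, 3)
  7P = (0, 3)
  8P = (1, 1)
  ... (continuing to 9P)
  9P = O

ord(P) = 9


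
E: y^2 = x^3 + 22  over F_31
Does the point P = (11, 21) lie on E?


Check whether y^2 = x^3 + 0 x + 22 (mod 31) for (x, y) = (11, 21).
LHS: y^2 = 21^2 mod 31 = 7
RHS: x^3 + 0 x + 22 = 11^3 + 0*11 + 22 mod 31 = 20
LHS != RHS

No, not on the curve


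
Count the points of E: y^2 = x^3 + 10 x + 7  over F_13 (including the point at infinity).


For each x in F_13, count y with y^2 = x^3 + 10 x + 7 mod 13:
  x = 2: RHS = 9, y in [3, 10]  -> 2 point(s)
  x = 3: RHS = 12, y in [5, 8]  -> 2 point(s)
  x = 5: RHS = 0, y in [0]  -> 1 point(s)
  x = 6: RHS = 10, y in [6, 7]  -> 2 point(s)
  x = 7: RHS = 4, y in [2, 11]  -> 2 point(s)
  x = 8: RHS = 1, y in [1, 12]  -> 2 point(s)
  x = 12: RHS = 9, y in [3, 10]  -> 2 point(s)
Affine points: 13. Add the point at infinity: total = 14.

#E(F_13) = 14


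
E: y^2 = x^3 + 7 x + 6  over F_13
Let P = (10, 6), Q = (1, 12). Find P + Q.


P != Q, so use the chord formula.
s = (y2 - y1) / (x2 - x1) = (6) / (4) mod 13 = 8
x3 = s^2 - x1 - x2 mod 13 = 8^2 - 10 - 1 = 1
y3 = s (x1 - x3) - y1 mod 13 = 8 * (10 - 1) - 6 = 1

P + Q = (1, 1)


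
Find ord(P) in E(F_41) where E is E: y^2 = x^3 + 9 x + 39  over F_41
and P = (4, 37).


Compute successive multiples of P until we hit O:
  1P = (4, 37)
  2P = (37, 29)
  3P = (1, 7)
  4P = (13, 37)
  5P = (24, 4)
  6P = (23, 21)
  7P = (23, 20)
  8P = (24, 37)
  ... (continuing to 13P)
  13P = O

ord(P) = 13


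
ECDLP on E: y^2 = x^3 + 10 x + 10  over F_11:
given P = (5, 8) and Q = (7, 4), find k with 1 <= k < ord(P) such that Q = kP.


Enumerate multiples of P until we hit Q = (7, 4):
  1P = (5, 8)
  2P = (4, 9)
  3P = (3, 1)
  4P = (7, 7)
  5P = (2, 7)
  6P = (9, 9)
  7P = (6, 0)
  8P = (9, 2)
  9P = (2, 4)
  10P = (7, 4)
Match found at i = 10.

k = 10


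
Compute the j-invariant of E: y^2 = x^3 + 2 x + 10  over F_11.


Delta = -16(4 a^3 + 27 b^2) mod 11 = 2
-1728 * (4 a)^3 = -1728 * (4*2)^3 mod 11 = 5
j = 5 * 2^(-1) mod 11 = 8

j = 8 (mod 11)


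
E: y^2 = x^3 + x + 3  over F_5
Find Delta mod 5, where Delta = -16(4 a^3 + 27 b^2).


4 a^3 + 27 b^2 = 4*1^3 + 27*3^2 = 4 + 243 = 247
Delta = -16 * (247) = -3952
Delta mod 5 = 3

Delta = 3 (mod 5)


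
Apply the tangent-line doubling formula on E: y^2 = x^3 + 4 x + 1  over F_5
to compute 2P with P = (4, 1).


Doubling: s = (3 x1^2 + a) / (2 y1)
s = (3*4^2 + 4) / (2*1) mod 5 = 1
x3 = s^2 - 2 x1 mod 5 = 1^2 - 2*4 = 3
y3 = s (x1 - x3) - y1 mod 5 = 1 * (4 - 3) - 1 = 0

2P = (3, 0)


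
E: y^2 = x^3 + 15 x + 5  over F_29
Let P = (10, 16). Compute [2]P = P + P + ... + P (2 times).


k = 2 = 10_2 (binary, LSB first: 01)
Double-and-add from P = (10, 16):
  bit 0 = 0: acc unchanged = O
  bit 1 = 1: acc = O + (14, 28) = (14, 28)

2P = (14, 28)


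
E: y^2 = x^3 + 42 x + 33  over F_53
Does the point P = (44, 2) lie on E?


Check whether y^2 = x^3 + 42 x + 33 (mod 53) for (x, y) = (44, 2).
LHS: y^2 = 2^2 mod 53 = 4
RHS: x^3 + 42 x + 33 = 44^3 + 42*44 + 33 mod 53 = 39
LHS != RHS

No, not on the curve


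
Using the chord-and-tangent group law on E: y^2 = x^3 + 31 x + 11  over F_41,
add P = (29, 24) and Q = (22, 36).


P != Q, so use the chord formula.
s = (y2 - y1) / (x2 - x1) = (12) / (34) mod 41 = 10
x3 = s^2 - x1 - x2 mod 41 = 10^2 - 29 - 22 = 8
y3 = s (x1 - x3) - y1 mod 41 = 10 * (29 - 8) - 24 = 22

P + Q = (8, 22)


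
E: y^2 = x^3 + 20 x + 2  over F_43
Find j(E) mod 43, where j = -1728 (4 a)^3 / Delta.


Delta = -16(4 a^3 + 27 b^2) mod 43 = 36
-1728 * (4 a)^3 = -1728 * (4*20)^3 mod 43 = 8
j = 8 * 36^(-1) mod 43 = 5

j = 5 (mod 43)


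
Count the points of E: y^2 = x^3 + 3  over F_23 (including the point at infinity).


For each x in F_23, count y with y^2 = x^3 + 0 x + 3 mod 23:
  x = 0: RHS = 3, y in [7, 16]  -> 2 point(s)
  x = 1: RHS = 4, y in [2, 21]  -> 2 point(s)
  x = 5: RHS = 13, y in [6, 17]  -> 2 point(s)
  x = 6: RHS = 12, y in [9, 14]  -> 2 point(s)
  x = 7: RHS = 1, y in [1, 22]  -> 2 point(s)
  x = 8: RHS = 9, y in [3, 20]  -> 2 point(s)
  x = 11: RHS = 0, y in [0]  -> 1 point(s)
  x = 12: RHS = 6, y in [11, 12]  -> 2 point(s)
  x = 18: RHS = 16, y in [4, 19]  -> 2 point(s)
  x = 19: RHS = 8, y in [10, 13]  -> 2 point(s)
  x = 21: RHS = 18, y in [8, 15]  -> 2 point(s)
  x = 22: RHS = 2, y in [5, 18]  -> 2 point(s)
Affine points: 23. Add the point at infinity: total = 24.

#E(F_23) = 24


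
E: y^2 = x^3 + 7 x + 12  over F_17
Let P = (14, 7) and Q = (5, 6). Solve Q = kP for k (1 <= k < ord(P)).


Enumerate multiples of P until we hit Q = (5, 6):
  1P = (14, 7)
  2P = (6, 10)
  3P = (16, 15)
  4P = (3, 3)
  5P = (8, 6)
  6P = (4, 6)
  7P = (7, 9)
  8P = (11, 14)
  9P = (5, 6)
Match found at i = 9.

k = 9


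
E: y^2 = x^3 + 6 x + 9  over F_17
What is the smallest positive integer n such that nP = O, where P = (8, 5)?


Compute successive multiples of P until we hit O:
  1P = (8, 5)
  2P = (0, 14)
  3P = (10, 10)
  4P = (1, 4)
  5P = (16, 6)
  6P = (14, 7)
  7P = (14, 10)
  8P = (16, 11)
  ... (continuing to 13P)
  13P = O

ord(P) = 13


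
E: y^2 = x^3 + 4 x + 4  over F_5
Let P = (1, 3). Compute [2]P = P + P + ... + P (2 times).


k = 2 = 10_2 (binary, LSB first: 01)
Double-and-add from P = (1, 3):
  bit 0 = 0: acc unchanged = O
  bit 1 = 1: acc = O + (2, 0) = (2, 0)

2P = (2, 0)


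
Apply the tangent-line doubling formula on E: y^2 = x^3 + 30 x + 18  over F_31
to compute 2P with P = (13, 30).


Doubling: s = (3 x1^2 + a) / (2 y1)
s = (3*13^2 + 30) / (2*30) mod 31 = 26
x3 = s^2 - 2 x1 mod 31 = 26^2 - 2*13 = 30
y3 = s (x1 - x3) - y1 mod 31 = 26 * (13 - 30) - 30 = 24

2P = (30, 24)


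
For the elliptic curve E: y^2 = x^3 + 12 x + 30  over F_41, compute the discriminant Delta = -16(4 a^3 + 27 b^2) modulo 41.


4 a^3 + 27 b^2 = 4*12^3 + 27*30^2 = 6912 + 24300 = 31212
Delta = -16 * (31212) = -499392
Delta mod 41 = 29

Delta = 29 (mod 41)


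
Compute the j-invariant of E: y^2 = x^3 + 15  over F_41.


Delta = -16(4 a^3 + 27 b^2) mod 41 = 11
-1728 * (4 a)^3 = -1728 * (4*0)^3 mod 41 = 0
j = 0 * 11^(-1) mod 41 = 0

j = 0 (mod 41)


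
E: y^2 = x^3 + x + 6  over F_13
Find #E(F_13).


For each x in F_13, count y with y^2 = x^3 + 1 x + 6 mod 13:
  x = 2: RHS = 3, y in [4, 9]  -> 2 point(s)
  x = 3: RHS = 10, y in [6, 7]  -> 2 point(s)
  x = 4: RHS = 9, y in [3, 10]  -> 2 point(s)
  x = 9: RHS = 3, y in [4, 9]  -> 2 point(s)
  x = 11: RHS = 9, y in [3, 10]  -> 2 point(s)
  x = 12: RHS = 4, y in [2, 11]  -> 2 point(s)
Affine points: 12. Add the point at infinity: total = 13.

#E(F_13) = 13


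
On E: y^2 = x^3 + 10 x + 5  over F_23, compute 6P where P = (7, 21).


k = 6 = 110_2 (binary, LSB first: 011)
Double-and-add from P = (7, 21):
  bit 0 = 0: acc unchanged = O
  bit 1 = 1: acc = O + (10, 22) = (10, 22)
  bit 2 = 1: acc = (10, 22) + (16, 11) = (1, 19)

6P = (1, 19)


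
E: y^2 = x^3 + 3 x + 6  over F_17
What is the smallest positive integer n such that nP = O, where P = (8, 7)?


Compute successive multiples of P until we hit O:
  1P = (8, 7)
  2P = (10, 4)
  3P = (14, 2)
  4P = (16, 11)
  5P = (6, 11)
  6P = (7, 8)
  7P = (3, 5)
  8P = (15, 14)
  ... (continuing to 21P)
  21P = O

ord(P) = 21


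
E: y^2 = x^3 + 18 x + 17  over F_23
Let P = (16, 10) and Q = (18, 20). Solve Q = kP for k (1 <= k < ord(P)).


Enumerate multiples of P until we hit Q = (18, 20):
  1P = (16, 10)
  2P = (3, 11)
  3P = (7, 7)
  4P = (18, 20)
Match found at i = 4.

k = 4


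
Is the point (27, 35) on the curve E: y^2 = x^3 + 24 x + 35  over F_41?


Check whether y^2 = x^3 + 24 x + 35 (mod 41) for (x, y) = (27, 35).
LHS: y^2 = 35^2 mod 41 = 36
RHS: x^3 + 24 x + 35 = 27^3 + 24*27 + 35 mod 41 = 30
LHS != RHS

No, not on the curve


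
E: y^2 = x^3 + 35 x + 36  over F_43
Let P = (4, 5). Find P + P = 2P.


Doubling: s = (3 x1^2 + a) / (2 y1)
s = (3*4^2 + 35) / (2*5) mod 43 = 4
x3 = s^2 - 2 x1 mod 43 = 4^2 - 2*4 = 8
y3 = s (x1 - x3) - y1 mod 43 = 4 * (4 - 8) - 5 = 22

2P = (8, 22)


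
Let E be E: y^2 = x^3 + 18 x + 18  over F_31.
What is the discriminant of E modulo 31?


4 a^3 + 27 b^2 = 4*18^3 + 27*18^2 = 23328 + 8748 = 32076
Delta = -16 * (32076) = -513216
Delta mod 31 = 20

Delta = 20 (mod 31)


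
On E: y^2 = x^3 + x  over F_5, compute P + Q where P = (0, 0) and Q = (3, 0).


P != Q, so use the chord formula.
s = (y2 - y1) / (x2 - x1) = (0) / (3) mod 5 = 0
x3 = s^2 - x1 - x2 mod 5 = 0^2 - 0 - 3 = 2
y3 = s (x1 - x3) - y1 mod 5 = 0 * (0 - 2) - 0 = 0

P + Q = (2, 0)


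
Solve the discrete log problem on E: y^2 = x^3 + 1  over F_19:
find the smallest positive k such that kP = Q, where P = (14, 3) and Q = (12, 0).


Enumerate multiples of P until we hit Q = (12, 0):
  1P = (14, 3)
  2P = (0, 1)
  3P = (12, 0)
Match found at i = 3.

k = 3


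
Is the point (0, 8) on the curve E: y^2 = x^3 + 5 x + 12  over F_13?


Check whether y^2 = x^3 + 5 x + 12 (mod 13) for (x, y) = (0, 8).
LHS: y^2 = 8^2 mod 13 = 12
RHS: x^3 + 5 x + 12 = 0^3 + 5*0 + 12 mod 13 = 12
LHS = RHS

Yes, on the curve


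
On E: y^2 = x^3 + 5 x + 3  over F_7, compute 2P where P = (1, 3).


Doubling: s = (3 x1^2 + a) / (2 y1)
s = (3*1^2 + 5) / (2*3) mod 7 = 6
x3 = s^2 - 2 x1 mod 7 = 6^2 - 2*1 = 6
y3 = s (x1 - x3) - y1 mod 7 = 6 * (1 - 6) - 3 = 2

2P = (6, 2)


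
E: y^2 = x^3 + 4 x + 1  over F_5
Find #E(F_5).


For each x in F_5, count y with y^2 = x^3 + 4 x + 1 mod 5:
  x = 0: RHS = 1, y in [1, 4]  -> 2 point(s)
  x = 1: RHS = 1, y in [1, 4]  -> 2 point(s)
  x = 3: RHS = 0, y in [0]  -> 1 point(s)
  x = 4: RHS = 1, y in [1, 4]  -> 2 point(s)
Affine points: 7. Add the point at infinity: total = 8.

#E(F_5) = 8


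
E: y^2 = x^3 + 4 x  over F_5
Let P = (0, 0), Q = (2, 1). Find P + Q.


P != Q, so use the chord formula.
s = (y2 - y1) / (x2 - x1) = (1) / (2) mod 5 = 3
x3 = s^2 - x1 - x2 mod 5 = 3^2 - 0 - 2 = 2
y3 = s (x1 - x3) - y1 mod 5 = 3 * (0 - 2) - 0 = 4

P + Q = (2, 4)


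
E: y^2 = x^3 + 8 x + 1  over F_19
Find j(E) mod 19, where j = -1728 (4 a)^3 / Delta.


Delta = -16(4 a^3 + 27 b^2) mod 19 = 12
-1728 * (4 a)^3 = -1728 * (4*8)^3 mod 19 = 12
j = 12 * 12^(-1) mod 19 = 1

j = 1 (mod 19)


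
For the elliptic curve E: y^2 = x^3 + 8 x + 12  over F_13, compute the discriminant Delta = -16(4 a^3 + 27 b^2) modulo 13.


4 a^3 + 27 b^2 = 4*8^3 + 27*12^2 = 2048 + 3888 = 5936
Delta = -16 * (5936) = -94976
Delta mod 13 = 2

Delta = 2 (mod 13)


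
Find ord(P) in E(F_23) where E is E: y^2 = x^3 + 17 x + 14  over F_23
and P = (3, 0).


Compute successive multiples of P until we hit O:
  1P = (3, 0)
  2P = O

ord(P) = 2


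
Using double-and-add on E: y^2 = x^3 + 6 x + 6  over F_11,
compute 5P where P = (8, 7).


k = 5 = 101_2 (binary, LSB first: 101)
Double-and-add from P = (8, 7):
  bit 0 = 1: acc = O + (8, 7) = (8, 7)
  bit 1 = 0: acc unchanged = (8, 7)
  bit 2 = 1: acc = (8, 7) + (2, 9) = (6, 7)

5P = (6, 7)


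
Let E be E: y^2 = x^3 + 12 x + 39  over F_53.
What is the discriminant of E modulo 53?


4 a^3 + 27 b^2 = 4*12^3 + 27*39^2 = 6912 + 41067 = 47979
Delta = -16 * (47979) = -767664
Delta mod 53 = 41

Delta = 41 (mod 53)


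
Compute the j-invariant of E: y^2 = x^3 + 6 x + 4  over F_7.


Delta = -16(4 a^3 + 27 b^2) mod 7 = 5
-1728 * (4 a)^3 = -1728 * (4*6)^3 mod 7 = 6
j = 6 * 5^(-1) mod 7 = 4

j = 4 (mod 7)


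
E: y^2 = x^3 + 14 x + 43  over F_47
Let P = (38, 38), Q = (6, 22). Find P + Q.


P != Q, so use the chord formula.
s = (y2 - y1) / (x2 - x1) = (31) / (15) mod 47 = 24
x3 = s^2 - x1 - x2 mod 47 = 24^2 - 38 - 6 = 15
y3 = s (x1 - x3) - y1 mod 47 = 24 * (38 - 15) - 38 = 44

P + Q = (15, 44)


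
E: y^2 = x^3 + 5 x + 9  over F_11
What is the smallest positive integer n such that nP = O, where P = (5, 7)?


Compute successive multiples of P until we hit O:
  1P = (5, 7)
  2P = (2, 7)
  3P = (4, 4)
  4P = (0, 8)
  5P = (10, 5)
  6P = (1, 9)
  7P = (8, 0)
  8P = (1, 2)
  ... (continuing to 14P)
  14P = O

ord(P) = 14


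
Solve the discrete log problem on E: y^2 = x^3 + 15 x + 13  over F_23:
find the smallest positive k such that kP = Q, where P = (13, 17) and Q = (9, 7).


Enumerate multiples of P until we hit Q = (9, 7):
  1P = (13, 17)
  2P = (9, 16)
  3P = (14, 0)
  4P = (9, 7)
Match found at i = 4.

k = 4


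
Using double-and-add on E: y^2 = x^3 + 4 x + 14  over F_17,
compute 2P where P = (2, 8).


k = 2 = 10_2 (binary, LSB first: 01)
Double-and-add from P = (2, 8):
  bit 0 = 0: acc unchanged = O
  bit 1 = 1: acc = O + (14, 14) = (14, 14)

2P = (14, 14)


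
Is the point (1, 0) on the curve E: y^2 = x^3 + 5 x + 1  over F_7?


Check whether y^2 = x^3 + 5 x + 1 (mod 7) for (x, y) = (1, 0).
LHS: y^2 = 0^2 mod 7 = 0
RHS: x^3 + 5 x + 1 = 1^3 + 5*1 + 1 mod 7 = 0
LHS = RHS

Yes, on the curve


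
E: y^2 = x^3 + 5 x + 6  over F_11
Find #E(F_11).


For each x in F_11, count y with y^2 = x^3 + 5 x + 6 mod 11:
  x = 1: RHS = 1, y in [1, 10]  -> 2 point(s)
  x = 3: RHS = 4, y in [2, 9]  -> 2 point(s)
  x = 10: RHS = 0, y in [0]  -> 1 point(s)
Affine points: 5. Add the point at infinity: total = 6.

#E(F_11) = 6


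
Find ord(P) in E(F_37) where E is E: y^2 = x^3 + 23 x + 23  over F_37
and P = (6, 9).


Compute successive multiples of P until we hit O:
  1P = (6, 9)
  2P = (34, 1)
  3P = (22, 22)
  4P = (2, 22)
  5P = (28, 7)
  6P = (29, 20)
  7P = (13, 15)
  8P = (21, 31)
  ... (continuing to 46P)
  46P = O

ord(P) = 46


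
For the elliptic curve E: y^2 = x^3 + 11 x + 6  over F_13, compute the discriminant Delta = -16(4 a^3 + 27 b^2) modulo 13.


4 a^3 + 27 b^2 = 4*11^3 + 27*6^2 = 5324 + 972 = 6296
Delta = -16 * (6296) = -100736
Delta mod 13 = 1

Delta = 1 (mod 13)


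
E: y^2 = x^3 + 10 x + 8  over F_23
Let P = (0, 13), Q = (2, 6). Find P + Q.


P != Q, so use the chord formula.
s = (y2 - y1) / (x2 - x1) = (16) / (2) mod 23 = 8
x3 = s^2 - x1 - x2 mod 23 = 8^2 - 0 - 2 = 16
y3 = s (x1 - x3) - y1 mod 23 = 8 * (0 - 16) - 13 = 20

P + Q = (16, 20)


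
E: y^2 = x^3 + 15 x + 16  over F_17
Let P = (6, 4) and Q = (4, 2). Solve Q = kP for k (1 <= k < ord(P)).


Enumerate multiples of P until we hit Q = (4, 2):
  1P = (6, 4)
  2P = (1, 7)
  3P = (9, 8)
  4P = (0, 4)
  5P = (11, 13)
  6P = (8, 6)
  7P = (4, 15)
  8P = (16, 0)
  9P = (4, 2)
Match found at i = 9.

k = 9


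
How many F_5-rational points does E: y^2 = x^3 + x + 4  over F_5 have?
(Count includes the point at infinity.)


For each x in F_5, count y with y^2 = x^3 + 1 x + 4 mod 5:
  x = 0: RHS = 4, y in [2, 3]  -> 2 point(s)
  x = 1: RHS = 1, y in [1, 4]  -> 2 point(s)
  x = 2: RHS = 4, y in [2, 3]  -> 2 point(s)
  x = 3: RHS = 4, y in [2, 3]  -> 2 point(s)
Affine points: 8. Add the point at infinity: total = 9.

#E(F_5) = 9


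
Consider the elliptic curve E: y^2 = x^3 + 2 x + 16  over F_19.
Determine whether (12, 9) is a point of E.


Check whether y^2 = x^3 + 2 x + 16 (mod 19) for (x, y) = (12, 9).
LHS: y^2 = 9^2 mod 19 = 5
RHS: x^3 + 2 x + 16 = 12^3 + 2*12 + 16 mod 19 = 1
LHS != RHS

No, not on the curve


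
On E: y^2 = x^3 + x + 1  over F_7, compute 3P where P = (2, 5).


k = 3 = 11_2 (binary, LSB first: 11)
Double-and-add from P = (2, 5):
  bit 0 = 1: acc = O + (2, 5) = (2, 5)
  bit 1 = 1: acc = (2, 5) + (0, 6) = (0, 1)

3P = (0, 1)


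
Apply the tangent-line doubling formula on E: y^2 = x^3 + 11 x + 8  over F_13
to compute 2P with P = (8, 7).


Doubling: s = (3 x1^2 + a) / (2 y1)
s = (3*8^2 + 11) / (2*7) mod 13 = 8
x3 = s^2 - 2 x1 mod 13 = 8^2 - 2*8 = 9
y3 = s (x1 - x3) - y1 mod 13 = 8 * (8 - 9) - 7 = 11

2P = (9, 11)


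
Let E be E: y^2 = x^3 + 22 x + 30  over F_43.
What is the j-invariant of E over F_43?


Delta = -16(4 a^3 + 27 b^2) mod 43 = 41
-1728 * (4 a)^3 = -1728 * (4*22)^3 mod 43 = 22
j = 22 * 41^(-1) mod 43 = 32

j = 32 (mod 43)


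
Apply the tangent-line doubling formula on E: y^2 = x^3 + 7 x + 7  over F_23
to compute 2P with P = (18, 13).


Doubling: s = (3 x1^2 + a) / (2 y1)
s = (3*18^2 + 7) / (2*13) mod 23 = 12
x3 = s^2 - 2 x1 mod 23 = 12^2 - 2*18 = 16
y3 = s (x1 - x3) - y1 mod 23 = 12 * (18 - 16) - 13 = 11

2P = (16, 11)


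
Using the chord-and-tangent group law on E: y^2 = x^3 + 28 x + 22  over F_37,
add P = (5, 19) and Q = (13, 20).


P != Q, so use the chord formula.
s = (y2 - y1) / (x2 - x1) = (1) / (8) mod 37 = 14
x3 = s^2 - x1 - x2 mod 37 = 14^2 - 5 - 13 = 30
y3 = s (x1 - x3) - y1 mod 37 = 14 * (5 - 30) - 19 = 1

P + Q = (30, 1)


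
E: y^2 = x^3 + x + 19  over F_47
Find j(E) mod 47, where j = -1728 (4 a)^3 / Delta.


Delta = -16(4 a^3 + 27 b^2) mod 47 = 24
-1728 * (4 a)^3 = -1728 * (4*1)^3 mod 47 = 46
j = 46 * 24^(-1) mod 47 = 45

j = 45 (mod 47)


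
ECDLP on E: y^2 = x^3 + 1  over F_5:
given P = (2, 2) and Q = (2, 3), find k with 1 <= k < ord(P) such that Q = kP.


Enumerate multiples of P until we hit Q = (2, 3):
  1P = (2, 2)
  2P = (0, 4)
  3P = (4, 0)
  4P = (0, 1)
  5P = (2, 3)
Match found at i = 5.

k = 5


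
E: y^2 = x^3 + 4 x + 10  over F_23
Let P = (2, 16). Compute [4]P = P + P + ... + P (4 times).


k = 4 = 100_2 (binary, LSB first: 001)
Double-and-add from P = (2, 16):
  bit 0 = 0: acc unchanged = O
  bit 1 = 0: acc unchanged = O
  bit 2 = 1: acc = O + (2, 16) = (2, 16)

4P = (2, 16)


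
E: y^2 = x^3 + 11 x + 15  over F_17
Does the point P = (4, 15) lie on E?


Check whether y^2 = x^3 + 11 x + 15 (mod 17) for (x, y) = (4, 15).
LHS: y^2 = 15^2 mod 17 = 4
RHS: x^3 + 11 x + 15 = 4^3 + 11*4 + 15 mod 17 = 4
LHS = RHS

Yes, on the curve


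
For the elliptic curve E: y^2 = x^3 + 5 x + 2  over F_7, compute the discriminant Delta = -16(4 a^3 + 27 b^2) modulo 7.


4 a^3 + 27 b^2 = 4*5^3 + 27*2^2 = 500 + 108 = 608
Delta = -16 * (608) = -9728
Delta mod 7 = 2

Delta = 2 (mod 7)


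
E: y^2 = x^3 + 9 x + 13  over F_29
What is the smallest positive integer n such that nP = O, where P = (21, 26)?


Compute successive multiples of P until we hit O:
  1P = (21, 26)
  2P = (0, 10)
  3P = (12, 14)
  4P = (1, 20)
  5P = (1, 9)
  6P = (12, 15)
  7P = (0, 19)
  8P = (21, 3)
  ... (continuing to 9P)
  9P = O

ord(P) = 9


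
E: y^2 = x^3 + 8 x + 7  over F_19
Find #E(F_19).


For each x in F_19, count y with y^2 = x^3 + 8 x + 7 mod 19:
  x = 0: RHS = 7, y in [8, 11]  -> 2 point(s)
  x = 1: RHS = 16, y in [4, 15]  -> 2 point(s)
  x = 3: RHS = 1, y in [1, 18]  -> 2 point(s)
  x = 5: RHS = 1, y in [1, 18]  -> 2 point(s)
  x = 6: RHS = 5, y in [9, 10]  -> 2 point(s)
  x = 7: RHS = 7, y in [8, 11]  -> 2 point(s)
  x = 10: RHS = 4, y in [2, 17]  -> 2 point(s)
  x = 11: RHS = 1, y in [1, 18]  -> 2 point(s)
  x = 12: RHS = 7, y in [8, 11]  -> 2 point(s)
  x = 13: RHS = 9, y in [3, 16]  -> 2 point(s)
  x = 15: RHS = 6, y in [5, 14]  -> 2 point(s)
  x = 18: RHS = 17, y in [6, 13]  -> 2 point(s)
Affine points: 24. Add the point at infinity: total = 25.

#E(F_19) = 25


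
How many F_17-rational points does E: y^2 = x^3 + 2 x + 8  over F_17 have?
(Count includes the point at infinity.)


For each x in F_17, count y with y^2 = x^3 + 2 x + 8 mod 17:
  x = 0: RHS = 8, y in [5, 12]  -> 2 point(s)
  x = 6: RHS = 15, y in [7, 10]  -> 2 point(s)
  x = 7: RHS = 8, y in [5, 12]  -> 2 point(s)
  x = 8: RHS = 9, y in [3, 14]  -> 2 point(s)
  x = 10: RHS = 8, y in [5, 12]  -> 2 point(s)
  x = 11: RHS = 1, y in [1, 16]  -> 2 point(s)
  x = 12: RHS = 9, y in [3, 14]  -> 2 point(s)
  x = 13: RHS = 4, y in [2, 15]  -> 2 point(s)
  x = 14: RHS = 9, y in [3, 14]  -> 2 point(s)
  x = 15: RHS = 13, y in [8, 9]  -> 2 point(s)
Affine points: 20. Add the point at infinity: total = 21.

#E(F_17) = 21


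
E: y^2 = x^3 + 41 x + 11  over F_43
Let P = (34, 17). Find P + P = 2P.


Doubling: s = (3 x1^2 + a) / (2 y1)
s = (3*34^2 + 41) / (2*17) mod 43 = 21
x3 = s^2 - 2 x1 mod 43 = 21^2 - 2*34 = 29
y3 = s (x1 - x3) - y1 mod 43 = 21 * (34 - 29) - 17 = 2

2P = (29, 2)


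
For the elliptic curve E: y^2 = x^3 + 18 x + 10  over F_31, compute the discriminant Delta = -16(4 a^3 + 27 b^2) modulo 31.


4 a^3 + 27 b^2 = 4*18^3 + 27*10^2 = 23328 + 2700 = 26028
Delta = -16 * (26028) = -416448
Delta mod 31 = 6

Delta = 6 (mod 31)


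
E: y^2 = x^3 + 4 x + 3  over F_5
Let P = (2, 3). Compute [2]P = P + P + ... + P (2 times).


k = 2 = 10_2 (binary, LSB first: 01)
Double-and-add from P = (2, 3):
  bit 0 = 0: acc unchanged = O
  bit 1 = 1: acc = O + (2, 2) = (2, 2)

2P = (2, 2)


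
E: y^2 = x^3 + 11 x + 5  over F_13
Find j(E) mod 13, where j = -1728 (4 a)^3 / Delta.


Delta = -16(4 a^3 + 27 b^2) mod 13 = 8
-1728 * (4 a)^3 = -1728 * (4*11)^3 mod 13 = 8
j = 8 * 8^(-1) mod 13 = 1

j = 1 (mod 13)


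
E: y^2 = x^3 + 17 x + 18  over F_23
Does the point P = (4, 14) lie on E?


Check whether y^2 = x^3 + 17 x + 18 (mod 23) for (x, y) = (4, 14).
LHS: y^2 = 14^2 mod 23 = 12
RHS: x^3 + 17 x + 18 = 4^3 + 17*4 + 18 mod 23 = 12
LHS = RHS

Yes, on the curve


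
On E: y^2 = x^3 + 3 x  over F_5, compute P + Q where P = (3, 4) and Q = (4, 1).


P != Q, so use the chord formula.
s = (y2 - y1) / (x2 - x1) = (2) / (1) mod 5 = 2
x3 = s^2 - x1 - x2 mod 5 = 2^2 - 3 - 4 = 2
y3 = s (x1 - x3) - y1 mod 5 = 2 * (3 - 2) - 4 = 3

P + Q = (2, 3)


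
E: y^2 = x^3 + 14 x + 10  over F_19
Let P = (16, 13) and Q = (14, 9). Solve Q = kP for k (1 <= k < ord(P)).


Enumerate multiples of P until we hit Q = (14, 9):
  1P = (16, 13)
  2P = (12, 5)
  3P = (14, 10)
  4P = (15, 17)
  5P = (4, 15)
  6P = (8, 11)
  7P = (1, 5)
  8P = (6, 5)
  9P = (6, 14)
  10P = (1, 14)
  11P = (8, 8)
  12P = (4, 4)
  13P = (15, 2)
  14P = (14, 9)
Match found at i = 14.

k = 14


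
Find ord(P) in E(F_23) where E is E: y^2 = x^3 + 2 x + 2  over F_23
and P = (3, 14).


Compute successive multiples of P until we hit O:
  1P = (3, 14)
  2P = (12, 12)
  3P = (16, 17)
  4P = (8, 22)
  5P = (21, 17)
  6P = (15, 7)
  7P = (17, 21)
  8P = (9, 6)
  ... (continuing to 20P)
  20P = O

ord(P) = 20


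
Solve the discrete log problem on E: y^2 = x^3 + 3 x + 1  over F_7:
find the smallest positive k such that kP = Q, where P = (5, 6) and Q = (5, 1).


Enumerate multiples of P until we hit Q = (5, 1):
  1P = (5, 6)
  2P = (6, 5)
  3P = (4, 0)
  4P = (6, 2)
  5P = (5, 1)
Match found at i = 5.

k = 5


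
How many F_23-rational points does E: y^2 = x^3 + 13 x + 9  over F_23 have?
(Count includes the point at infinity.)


For each x in F_23, count y with y^2 = x^3 + 13 x + 9 mod 23:
  x = 0: RHS = 9, y in [3, 20]  -> 2 point(s)
  x = 1: RHS = 0, y in [0]  -> 1 point(s)
  x = 3: RHS = 6, y in [11, 12]  -> 2 point(s)
  x = 6: RHS = 4, y in [2, 21]  -> 2 point(s)
  x = 7: RHS = 6, y in [11, 12]  -> 2 point(s)
  x = 8: RHS = 4, y in [2, 21]  -> 2 point(s)
  x = 9: RHS = 4, y in [2, 21]  -> 2 point(s)
  x = 10: RHS = 12, y in [9, 14]  -> 2 point(s)
  x = 13: RHS = 6, y in [11, 12]  -> 2 point(s)
  x = 16: RHS = 12, y in [9, 14]  -> 2 point(s)
  x = 18: RHS = 3, y in [7, 16]  -> 2 point(s)
  x = 19: RHS = 8, y in [10, 13]  -> 2 point(s)
  x = 20: RHS = 12, y in [9, 14]  -> 2 point(s)
  x = 22: RHS = 18, y in [8, 15]  -> 2 point(s)
Affine points: 27. Add the point at infinity: total = 28.

#E(F_23) = 28


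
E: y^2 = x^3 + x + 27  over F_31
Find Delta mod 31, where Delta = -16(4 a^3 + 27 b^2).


4 a^3 + 27 b^2 = 4*1^3 + 27*27^2 = 4 + 19683 = 19687
Delta = -16 * (19687) = -314992
Delta mod 31 = 30

Delta = 30 (mod 31)


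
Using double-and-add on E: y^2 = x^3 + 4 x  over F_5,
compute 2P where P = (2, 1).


k = 2 = 10_2 (binary, LSB first: 01)
Double-and-add from P = (2, 1):
  bit 0 = 0: acc unchanged = O
  bit 1 = 1: acc = O + (0, 0) = (0, 0)

2P = (0, 0)


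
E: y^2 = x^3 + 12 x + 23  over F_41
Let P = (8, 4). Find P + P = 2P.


Doubling: s = (3 x1^2 + a) / (2 y1)
s = (3*8^2 + 12) / (2*4) mod 41 = 5
x3 = s^2 - 2 x1 mod 41 = 5^2 - 2*8 = 9
y3 = s (x1 - x3) - y1 mod 41 = 5 * (8 - 9) - 4 = 32

2P = (9, 32)


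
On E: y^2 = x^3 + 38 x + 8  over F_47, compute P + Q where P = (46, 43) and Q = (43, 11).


P != Q, so use the chord formula.
s = (y2 - y1) / (x2 - x1) = (15) / (44) mod 47 = 42
x3 = s^2 - x1 - x2 mod 47 = 42^2 - 46 - 43 = 30
y3 = s (x1 - x3) - y1 mod 47 = 42 * (46 - 30) - 43 = 18

P + Q = (30, 18)
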